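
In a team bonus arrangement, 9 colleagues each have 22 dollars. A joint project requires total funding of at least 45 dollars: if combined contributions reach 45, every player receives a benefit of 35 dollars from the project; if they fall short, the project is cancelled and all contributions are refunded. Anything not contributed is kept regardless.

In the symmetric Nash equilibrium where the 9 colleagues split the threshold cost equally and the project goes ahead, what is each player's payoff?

Equal share of the threshold: 45/9 = 5.
At this profile no one gains by cutting their contribution: any cut drops the total below 45, the project is cancelled, contributions are refunded, and the deviator ends with 22, which is less than 22 − 5 + 35 = 52. Contributing more than 5 just wastes the excess. So contributing exactly 5 is a best response.
Each player's payoff: 22 − 5 + 35 = 52.

52 dollars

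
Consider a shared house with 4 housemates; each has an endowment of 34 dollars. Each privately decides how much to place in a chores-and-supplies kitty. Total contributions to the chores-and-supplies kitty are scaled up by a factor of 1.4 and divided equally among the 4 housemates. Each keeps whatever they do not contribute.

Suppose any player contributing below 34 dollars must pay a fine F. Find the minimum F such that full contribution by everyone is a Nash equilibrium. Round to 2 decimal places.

Given the others contribute fully, the best deviation is to contribute 0 (any partial contribution still incurs the fine and gives up units whose private return 0.3500 is below 1).
Deviating from 34 to 0 saves 34 dollars but forfeits the deviator's share of the drop in the chores-and-supplies kitty: 1.4/4 × 34 = 11.90.
So the deviation gain is 34 − 11.90 = 22.10, and the fine must be at least 22.10 dollars to wipe it out.

22.10 dollars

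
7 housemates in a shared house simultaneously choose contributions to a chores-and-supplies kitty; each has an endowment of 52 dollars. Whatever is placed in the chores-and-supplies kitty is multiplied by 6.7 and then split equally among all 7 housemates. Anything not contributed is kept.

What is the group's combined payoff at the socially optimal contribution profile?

2438.80 dollars

Each contributed unit returns 6.700 to the group as a whole (0.9571 to each of 7 players), which exceeds 1, so the social optimum is full contribution: group total = 6.700 × 364 = 2438.80.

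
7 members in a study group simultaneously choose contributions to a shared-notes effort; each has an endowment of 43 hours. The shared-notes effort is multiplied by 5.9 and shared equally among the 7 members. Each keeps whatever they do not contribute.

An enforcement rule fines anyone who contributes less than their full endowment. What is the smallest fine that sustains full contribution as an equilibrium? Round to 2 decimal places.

Given the others contribute fully, the best deviation is to contribute 0 (any partial contribution still incurs the fine and gives up units whose private return 0.8429 is below 1).
Deviating from 43 to 0 saves 43 hours but forfeits the deviator's share of the drop in the shared-notes effort: 5.9/7 × 43 = 36.24.
So the deviation gain is 43 − 36.24 = 6.76, and the fine must be at least 6.76 hours to wipe it out.

6.76 hours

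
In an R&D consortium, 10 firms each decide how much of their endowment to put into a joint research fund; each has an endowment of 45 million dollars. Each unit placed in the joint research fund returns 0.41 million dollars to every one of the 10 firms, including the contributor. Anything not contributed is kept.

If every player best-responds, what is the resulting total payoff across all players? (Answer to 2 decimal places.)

450.00 million dollars

The private return per contributed unit is 0.41 < 1, so contributing 0 is dominant for every player. At the Nash equilibrium everyone keeps their 45, and the group total is 10 × 45 = 450.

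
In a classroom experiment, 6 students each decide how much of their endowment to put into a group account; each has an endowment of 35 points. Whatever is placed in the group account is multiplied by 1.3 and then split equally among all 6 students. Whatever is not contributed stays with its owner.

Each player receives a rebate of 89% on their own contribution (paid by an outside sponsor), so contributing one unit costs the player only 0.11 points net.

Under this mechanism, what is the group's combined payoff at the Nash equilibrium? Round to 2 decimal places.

459.90 points

With the mechanism, a contributed unit returns (1.3/6) / 0.11 = 1.9697 per unit of net cost to the contributor — now above 1 — so contributing fully is weakly dominant for every player.
So the Nash equilibrium is full contribution by all 6; the group earns 6 × (35 × 0.89 + 1.3 × 35) = 459.90.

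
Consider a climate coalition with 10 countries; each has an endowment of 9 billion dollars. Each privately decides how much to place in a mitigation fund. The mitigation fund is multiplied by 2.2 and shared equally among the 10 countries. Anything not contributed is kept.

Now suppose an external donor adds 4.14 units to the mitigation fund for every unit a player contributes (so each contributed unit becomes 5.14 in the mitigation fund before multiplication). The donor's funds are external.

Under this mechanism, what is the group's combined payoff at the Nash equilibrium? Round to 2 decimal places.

With the mechanism, a contributed unit returns 2.2 × 5.14 / 10 = 1.1308 per unit of net cost to the contributor — now above 1 — so contributing fully is weakly dominant for every player.
So the Nash equilibrium is full contribution by all 10; the group earns 2.2 × 5.14 × 90 = 1017.72.

1017.72 billion dollars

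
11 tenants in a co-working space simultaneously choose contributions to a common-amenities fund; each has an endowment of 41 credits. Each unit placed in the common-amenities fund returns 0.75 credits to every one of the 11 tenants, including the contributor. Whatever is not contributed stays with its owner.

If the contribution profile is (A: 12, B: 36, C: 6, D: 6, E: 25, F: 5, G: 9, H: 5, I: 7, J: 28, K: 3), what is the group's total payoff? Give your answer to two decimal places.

1480.50 credits

Total contributed: 12 + 36 + 6 + 6 + 25 + 5 + 9 + 5 + 7 + 28 + 3 = 142; total kept: 11 × 41 − 142 = 309.
The common-amenities fund pays out 0.75 × 11 × 142 = 1171.50 in aggregate.
Group total = 309 + 1171.50 = 1480.50.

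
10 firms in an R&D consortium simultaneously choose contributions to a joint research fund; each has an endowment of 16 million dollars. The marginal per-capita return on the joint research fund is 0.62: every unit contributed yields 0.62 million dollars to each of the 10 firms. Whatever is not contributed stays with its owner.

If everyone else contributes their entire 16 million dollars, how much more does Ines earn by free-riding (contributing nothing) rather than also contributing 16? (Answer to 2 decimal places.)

6.08 million dollars

Switching from a contribution of 16 to 0 lets Ines keep an extra 16 million dollars, but lowers the joint research fund by 16, which costs Ines their own share of that drop: 0.62 × 16 = 9.92.
Net gain = 16 − 9.92 = 6.08. The private return per contributed unit (0.62) is below 1, so free-riding is indeed the best response regardless of what the others do.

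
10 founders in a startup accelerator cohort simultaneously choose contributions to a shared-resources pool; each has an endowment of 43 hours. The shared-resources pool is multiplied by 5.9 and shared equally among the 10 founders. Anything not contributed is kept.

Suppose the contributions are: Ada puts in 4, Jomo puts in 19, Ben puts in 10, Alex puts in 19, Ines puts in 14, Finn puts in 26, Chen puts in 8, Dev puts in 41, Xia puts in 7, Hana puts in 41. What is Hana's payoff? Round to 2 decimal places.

113.51 hours

Total contributed: 4 + 19 + 10 + 19 + 14 + 26 + 8 + 41 + 7 + 41 = 189.
Each receives 5.9 × 189 / 10 = 111.51 from the shared-resources pool.
Hana keeps 43 − 41 = 2, so Hana's payoff is 2 + 111.51 = 113.51.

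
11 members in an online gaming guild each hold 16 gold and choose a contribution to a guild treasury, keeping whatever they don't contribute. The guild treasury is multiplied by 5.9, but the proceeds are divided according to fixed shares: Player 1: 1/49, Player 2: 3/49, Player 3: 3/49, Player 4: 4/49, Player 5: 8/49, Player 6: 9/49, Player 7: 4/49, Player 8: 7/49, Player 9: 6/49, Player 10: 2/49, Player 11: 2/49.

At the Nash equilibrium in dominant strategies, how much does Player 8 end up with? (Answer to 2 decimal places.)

A player with share s gets back 5.9·s per unit contributed, so full contribution is dominant for anyone with s > 1/5.9 = 0.1695 and zero contribution is dominant for anyone below.
The only share above 0.1695 is Player 6's 9/49, contributing 16; the remaining 10 contribute 0. Total contributed: 16.
Player 8 keeps 16 and receives 5.9 × 16 × 7/49 = 13.49 from the guild treasury, for a payoff of 29.49.

29.49 gold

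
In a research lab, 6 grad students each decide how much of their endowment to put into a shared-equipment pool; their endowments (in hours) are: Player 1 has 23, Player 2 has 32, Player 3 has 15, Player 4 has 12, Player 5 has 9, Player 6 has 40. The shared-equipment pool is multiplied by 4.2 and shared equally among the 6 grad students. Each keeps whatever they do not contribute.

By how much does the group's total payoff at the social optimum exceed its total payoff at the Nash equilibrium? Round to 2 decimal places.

419.20 hours

The private return per contributed unit is 4.2/6 = 0.7000 < 1 for every player regardless of endowment, so the Nash equilibrium is zero contribution and the group total is Σ E_j = 23 + 32 + 15 + 12 + 9 + 40 = 131.
Each contributed unit returns 4.200 to the group, so the social optimum is full contribution by everyone: group total = 4.200 × 131 = 550.20.
Efficiency loss = (4.200 − 1) × 131 = 419.20.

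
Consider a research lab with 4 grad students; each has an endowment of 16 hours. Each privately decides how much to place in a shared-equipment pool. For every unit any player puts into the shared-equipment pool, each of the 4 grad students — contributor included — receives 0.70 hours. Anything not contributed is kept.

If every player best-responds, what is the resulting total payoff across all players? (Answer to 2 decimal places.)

The private return per contributed unit is 0.70 < 1, so contributing 0 is dominant for every player. At the Nash equilibrium everyone keeps their 16, and the group total is 4 × 16 = 64.

64.00 hours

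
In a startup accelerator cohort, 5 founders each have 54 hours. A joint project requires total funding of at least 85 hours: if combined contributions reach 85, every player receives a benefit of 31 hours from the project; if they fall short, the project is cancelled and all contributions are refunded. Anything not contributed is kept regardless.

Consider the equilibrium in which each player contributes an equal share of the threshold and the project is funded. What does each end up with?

Equal share of the threshold: 85/5 = 17.
At this profile no one gains by cutting their contribution: any cut drops the total below 85, the project is cancelled, contributions are refunded, and the deviator ends with 54, which is less than 54 − 17 + 31 = 68. Contributing more than 17 just wastes the excess. So contributing exactly 17 is a best response.
Each player's payoff: 54 − 17 + 31 = 68.

68 hours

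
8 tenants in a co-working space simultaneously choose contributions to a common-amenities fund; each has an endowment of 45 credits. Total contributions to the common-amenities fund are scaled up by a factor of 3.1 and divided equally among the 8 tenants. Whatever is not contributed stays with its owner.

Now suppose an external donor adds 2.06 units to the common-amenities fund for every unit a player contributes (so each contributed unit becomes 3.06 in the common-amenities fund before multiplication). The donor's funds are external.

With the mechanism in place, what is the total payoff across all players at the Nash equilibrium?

3414.96 credits

The effective private return per unit is now 3.1 × 3.06 / 8 = 1.1858 > 1, so every player's dominant strategy flips to full contribution.
At the Nash equilibrium everyone contributes 45. Group total payoff = 3.1 × 3.06 × 360 = 3414.96.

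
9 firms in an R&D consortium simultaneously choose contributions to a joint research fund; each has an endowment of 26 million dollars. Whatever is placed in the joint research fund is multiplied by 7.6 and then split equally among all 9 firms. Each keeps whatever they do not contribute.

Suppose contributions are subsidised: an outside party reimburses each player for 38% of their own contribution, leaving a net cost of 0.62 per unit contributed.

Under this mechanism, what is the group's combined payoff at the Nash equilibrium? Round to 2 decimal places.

Under the mechanism each unit contributed yields (7.6/9) / 0.62 = 1.3620 back to its contributor per unit of net cost, which exceeds 1, making full contribution the dominant choice for everyone.
At the Nash equilibrium everyone contributes 26. Group total payoff = 9 × (26 × 0.38 + 7.6 × 26) = 1867.32.

1867.32 million dollars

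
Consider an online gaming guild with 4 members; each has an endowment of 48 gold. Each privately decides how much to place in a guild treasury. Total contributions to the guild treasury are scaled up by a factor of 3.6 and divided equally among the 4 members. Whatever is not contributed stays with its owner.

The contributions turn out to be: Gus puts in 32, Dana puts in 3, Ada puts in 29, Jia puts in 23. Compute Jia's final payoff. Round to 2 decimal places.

Total contributed: 32 + 3 + 29 + 23 = 87.
Each receives 3.6 × 87 / 4 = 78.30 from the guild treasury.
Jia keeps 48 − 23 = 25, so Jia's payoff is 25 + 78.30 = 103.30.

103.30 gold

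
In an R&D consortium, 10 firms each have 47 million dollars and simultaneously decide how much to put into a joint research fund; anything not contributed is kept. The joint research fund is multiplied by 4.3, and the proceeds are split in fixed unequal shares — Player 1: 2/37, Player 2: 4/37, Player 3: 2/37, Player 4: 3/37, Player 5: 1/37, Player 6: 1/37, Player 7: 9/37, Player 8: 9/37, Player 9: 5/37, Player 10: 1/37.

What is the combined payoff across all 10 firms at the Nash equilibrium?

Player j's private return per contributed unit is 4.3 × (j's share). Contributing is weakly dominant for j when that share is at least 1/4.3 = 0.2326, and contributing 0 is dominant otherwise.
Player 7 and Player 8 clear that bar, contributing 47 each; the remaining 8 contribute 0. Total contributed: 94.
The joint research fund pays out 4.3 × 94 = 404.20 in total (split across the unequal shares, but the aggregate is all that matters for the group sum).
The 8 free-riders keep 47 each, adding 376. Group total = 376 + 404.20 = 780.20.

780.20 million dollars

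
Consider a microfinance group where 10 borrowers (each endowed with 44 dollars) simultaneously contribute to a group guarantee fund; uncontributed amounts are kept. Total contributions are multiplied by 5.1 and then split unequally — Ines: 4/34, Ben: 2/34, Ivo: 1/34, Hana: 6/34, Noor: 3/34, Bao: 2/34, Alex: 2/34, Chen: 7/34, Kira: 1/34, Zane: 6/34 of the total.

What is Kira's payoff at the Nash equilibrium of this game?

A player with share s gets back 5.1·s per unit contributed, so full contribution is dominant for anyone with s > 1/5.1 = 0.1961 and zero contribution is dominant for anyone below.
Chen alone (share 7/34) is above the threshold, contributing 44; the remaining 9 contribute 0. Total contributed: 44.
Kira keeps 44 and receives 5.1 × 44 × 1/34 = 6.60 from the group guarantee fund, for a payoff of 50.60.

50.60 dollars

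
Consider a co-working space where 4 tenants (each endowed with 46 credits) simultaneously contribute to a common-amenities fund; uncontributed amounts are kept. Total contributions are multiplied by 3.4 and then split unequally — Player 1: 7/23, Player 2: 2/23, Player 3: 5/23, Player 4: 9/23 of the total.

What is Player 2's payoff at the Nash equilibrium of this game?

Player j's private return per contributed unit is 3.4 × (j's share). Contributing is weakly dominant for j when that share is at least 1/3.4 = 0.2941, and contributing 0 is dominant otherwise.
Player 1 and Player 4 are above the threshold, contributing 46 each; the remaining 2 contribute 0. Total contributed: 92.
Player 2 keeps 46 and receives 3.4 × 92 × 2/23 = 27.20 from the common-amenities fund, for a payoff of 73.20.

73.20 credits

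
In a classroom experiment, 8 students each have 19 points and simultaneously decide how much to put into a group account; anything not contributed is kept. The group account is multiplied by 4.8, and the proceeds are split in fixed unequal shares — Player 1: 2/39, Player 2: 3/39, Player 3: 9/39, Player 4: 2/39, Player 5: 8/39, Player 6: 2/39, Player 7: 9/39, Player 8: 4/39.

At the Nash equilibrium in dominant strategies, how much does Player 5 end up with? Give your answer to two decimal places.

A player with share s gets back 4.8·s per unit contributed, so full contribution is dominant for anyone with s > 1/4.8 = 0.2083 and zero contribution is dominant for anyone below.
The shares above 0.2083 belong to Player 3 and Player 7, contributing 19 each; the remaining 6 contribute 0. Total contributed: 38.
Player 5 keeps 19 and receives 4.8 × 38 × 8/39 = 37.42 from the group account, for a payoff of 56.42.

56.42 points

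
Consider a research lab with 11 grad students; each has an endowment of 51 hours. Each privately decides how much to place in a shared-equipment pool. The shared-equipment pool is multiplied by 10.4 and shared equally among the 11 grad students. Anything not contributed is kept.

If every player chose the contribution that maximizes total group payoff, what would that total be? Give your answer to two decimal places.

Each contributed unit returns 10.400 to the group as a whole (0.9455 to each of 11 players), which exceeds 1, so the social optimum is full contribution: group total = 10.400 × 561 = 5834.40.

5834.40 hours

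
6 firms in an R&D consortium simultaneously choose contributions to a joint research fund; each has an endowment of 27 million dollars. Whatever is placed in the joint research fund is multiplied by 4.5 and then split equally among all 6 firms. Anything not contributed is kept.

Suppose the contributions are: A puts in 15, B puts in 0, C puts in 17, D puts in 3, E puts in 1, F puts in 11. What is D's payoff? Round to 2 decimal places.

Total contributed: 15 + 0 + 17 + 3 + 1 + 11 = 47.
Each receives 4.5 × 47 / 6 = 35.25 from the joint research fund.
D keeps 27 − 3 = 24, so D's payoff is 24 + 35.25 = 59.25.

59.25 million dollars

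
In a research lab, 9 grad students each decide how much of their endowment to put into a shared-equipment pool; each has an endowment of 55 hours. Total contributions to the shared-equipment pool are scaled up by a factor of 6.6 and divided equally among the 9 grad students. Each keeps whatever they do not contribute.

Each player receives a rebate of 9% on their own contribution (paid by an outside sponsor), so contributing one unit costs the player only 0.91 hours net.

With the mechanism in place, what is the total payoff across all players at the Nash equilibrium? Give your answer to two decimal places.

495.00 hours

Even with the mechanism, each unit contributed returns only (6.6/9) / 0.91 = 0.8059 per unit of net cost, so contributing nothing is still dominant.
Everyone keeps their endowment and the group total is 9 × 55 = 495.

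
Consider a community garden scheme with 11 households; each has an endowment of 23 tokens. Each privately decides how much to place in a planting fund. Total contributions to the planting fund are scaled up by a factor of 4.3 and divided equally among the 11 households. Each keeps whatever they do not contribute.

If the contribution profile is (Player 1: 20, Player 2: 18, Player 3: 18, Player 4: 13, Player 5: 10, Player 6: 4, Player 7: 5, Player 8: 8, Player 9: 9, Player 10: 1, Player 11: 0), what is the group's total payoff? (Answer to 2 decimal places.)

602.80 tokens

Total contributed: 20 + 18 + 18 + 13 + 10 + 4 + 5 + 8 + 9 + 1 + 0 = 106; total kept: 11 × 23 − 106 = 147.
The planting fund pays out 4.3 × 106 = 455.80 in aggregate.
Group total = 147 + 455.80 = 602.80.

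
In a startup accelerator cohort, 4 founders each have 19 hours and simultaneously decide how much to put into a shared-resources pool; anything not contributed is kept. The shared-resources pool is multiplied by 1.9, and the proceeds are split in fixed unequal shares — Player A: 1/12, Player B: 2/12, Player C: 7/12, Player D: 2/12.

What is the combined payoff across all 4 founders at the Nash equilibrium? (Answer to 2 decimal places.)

93.10 hours

For player j, contributing a unit is worthwhile iff 1.9 × (j's share) ≥ 1, i.e. iff j's share is at least 0.5263.
Player C alone (share 7/12) is above the threshold, contributing 19; the remaining 3 contribute 0. Total contributed: 19.
The shared-resources pool pays out 1.9 × 19 = 36.10 in total (split across the unequal shares, but the aggregate is all that matters for the group sum).
The 3 free-riders keep 19 each, adding 57. Group total = 57 + 36.10 = 93.10.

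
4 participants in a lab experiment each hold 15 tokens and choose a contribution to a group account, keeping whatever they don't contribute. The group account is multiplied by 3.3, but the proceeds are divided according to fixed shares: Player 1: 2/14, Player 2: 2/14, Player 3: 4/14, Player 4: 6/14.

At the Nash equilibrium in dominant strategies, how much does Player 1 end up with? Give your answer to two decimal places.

22.07 tokens

Each unit j contributes comes back to j as 3.3 × (j's share), so j prefers to contribute only if that share exceeds 1/3.3 = 0.3030; otherwise keeping the unit dominates.
The only share above 0.3030 is Player 4's 6/14, contributing 15; the remaining 3 contribute 0. Total contributed: 15.
Player 1 keeps 15 and receives 3.3 × 15 × 2/14 = 7.07 from the group account, for a payoff of 22.07.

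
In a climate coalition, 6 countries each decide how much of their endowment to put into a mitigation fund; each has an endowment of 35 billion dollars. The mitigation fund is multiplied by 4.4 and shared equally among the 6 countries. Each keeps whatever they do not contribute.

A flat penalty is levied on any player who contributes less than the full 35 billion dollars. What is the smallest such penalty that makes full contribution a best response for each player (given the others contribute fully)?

9.33 billion dollars

Given the others contribute fully, the best deviation is to contribute 0 (any partial contribution still incurs the fine and gives up units whose private return 0.7333 is below 1).
Deviating from 35 to 0 saves 35 billion dollars but forfeits the deviator's share of the drop in the mitigation fund: 4.4/6 × 35 = 25.67.
So the deviation gain is 35 − 25.67 = 9.33, and the fine must be at least 9.33 billion dollars to wipe it out.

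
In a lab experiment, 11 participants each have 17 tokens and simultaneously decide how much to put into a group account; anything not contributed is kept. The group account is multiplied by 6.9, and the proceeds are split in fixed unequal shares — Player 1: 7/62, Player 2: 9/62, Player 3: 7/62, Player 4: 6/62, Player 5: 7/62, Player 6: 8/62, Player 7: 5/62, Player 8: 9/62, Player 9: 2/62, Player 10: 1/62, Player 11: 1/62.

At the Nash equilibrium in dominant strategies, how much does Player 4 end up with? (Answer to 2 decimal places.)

For player j, contributing a unit is worthwhile iff 6.9 × (j's share) ≥ 1, i.e. iff j's share is at least 0.1449.
Player 2 and Player 8 are above the threshold, contributing 17 each; the remaining 9 contribute 0. Total contributed: 34.
Player 4 keeps 17 and receives 6.9 × 34 × 6/62 = 22.70 from the group account, for a payoff of 39.70.

39.70 tokens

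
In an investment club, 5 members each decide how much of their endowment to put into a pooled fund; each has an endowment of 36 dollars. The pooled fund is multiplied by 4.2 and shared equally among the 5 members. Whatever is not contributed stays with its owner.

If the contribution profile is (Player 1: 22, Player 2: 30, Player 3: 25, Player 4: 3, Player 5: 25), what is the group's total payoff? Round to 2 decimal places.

516.00 dollars

Total contributed: 22 + 30 + 25 + 3 + 25 = 105; total kept: 5 × 36 − 105 = 75.
The pooled fund pays out 4.2 × 105 = 441.00 in aggregate.
Group total = 75 + 441.00 = 516.00.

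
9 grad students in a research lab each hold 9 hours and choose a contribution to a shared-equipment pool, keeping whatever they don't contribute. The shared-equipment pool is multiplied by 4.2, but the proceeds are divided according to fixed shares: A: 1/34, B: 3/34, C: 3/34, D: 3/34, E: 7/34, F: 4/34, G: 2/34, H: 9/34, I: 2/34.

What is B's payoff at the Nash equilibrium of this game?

12.34 hours

A player with share s gets back 4.2·s per unit contributed, so full contribution is dominant for anyone with s > 1/4.2 = 0.2381 and zero contribution is dominant for anyone below.
H alone (share 9/34) is above the threshold, contributing 9; the remaining 8 contribute 0. Total contributed: 9.
B keeps 9 and receives 4.2 × 9 × 3/34 = 3.34 from the shared-equipment pool, for a payoff of 12.34.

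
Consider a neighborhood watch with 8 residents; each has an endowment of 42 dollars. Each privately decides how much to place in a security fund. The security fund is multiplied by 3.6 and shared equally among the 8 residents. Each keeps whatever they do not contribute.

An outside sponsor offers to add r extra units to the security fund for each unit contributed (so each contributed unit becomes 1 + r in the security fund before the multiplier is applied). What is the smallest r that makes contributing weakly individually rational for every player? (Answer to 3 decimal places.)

With matching at rate r, one contributed unit becomes (1 + r) in the security fund and returns 3.6 × (1 + r) / 8 to the contributor.
Setting this equal to 1: 1 + r = 8/3.6 = 2.2222.
So the minimum matching rate is r = 2.2222 − 1 = 1.222.

1.222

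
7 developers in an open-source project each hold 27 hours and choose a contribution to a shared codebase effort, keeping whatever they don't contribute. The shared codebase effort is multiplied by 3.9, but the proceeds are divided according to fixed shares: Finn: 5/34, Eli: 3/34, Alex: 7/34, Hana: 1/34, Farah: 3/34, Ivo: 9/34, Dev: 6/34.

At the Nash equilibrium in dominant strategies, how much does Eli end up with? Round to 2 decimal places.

Each unit j contributes comes back to j as 3.9 × (j's share), so j prefers to contribute only if that share exceeds 1/3.9 = 0.2564; otherwise keeping the unit dominates.
Ivo alone (share 9/34) is above the threshold, contributing 27; the remaining 6 contribute 0. Total contributed: 27.
Eli keeps 27 and receives 3.9 × 27 × 3/34 = 9.29 from the shared codebase effort, for a payoff of 36.29.

36.29 hours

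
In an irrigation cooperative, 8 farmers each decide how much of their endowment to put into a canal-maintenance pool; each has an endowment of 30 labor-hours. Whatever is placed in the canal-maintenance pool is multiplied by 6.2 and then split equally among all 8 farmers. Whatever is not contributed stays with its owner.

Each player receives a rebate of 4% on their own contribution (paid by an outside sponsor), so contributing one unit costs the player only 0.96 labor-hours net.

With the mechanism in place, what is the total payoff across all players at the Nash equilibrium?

The effective private return is (6.2/8) / 0.96 = 0.8073, which is still under 1, so the mechanism doesn't change anyone's dominant strategy: zero contribution.
Everyone keeps their endowment and the group total is 8 × 30 = 240.

240.00 labor-hours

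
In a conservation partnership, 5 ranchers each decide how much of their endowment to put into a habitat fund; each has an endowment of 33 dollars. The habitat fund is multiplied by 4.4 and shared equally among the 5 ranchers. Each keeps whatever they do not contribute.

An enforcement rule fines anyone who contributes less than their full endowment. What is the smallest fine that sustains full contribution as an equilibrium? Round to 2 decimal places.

3.96 dollars

Given the others contribute fully, the best deviation is to contribute 0 (any partial contribution still incurs the fine and gives up units whose private return 0.8800 is below 1).
Deviating from 33 to 0 saves 33 dollars but forfeits the deviator's share of the drop in the habitat fund: 4.4/5 × 33 = 29.04.
So the deviation gain is 33 − 29.04 = 3.96, and the fine must be at least 3.96 dollars to wipe it out.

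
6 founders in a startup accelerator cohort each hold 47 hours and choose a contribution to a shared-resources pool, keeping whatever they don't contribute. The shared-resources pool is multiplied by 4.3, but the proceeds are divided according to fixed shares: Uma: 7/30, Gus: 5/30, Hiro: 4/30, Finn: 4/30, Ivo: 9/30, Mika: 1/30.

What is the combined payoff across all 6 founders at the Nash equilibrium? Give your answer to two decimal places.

A player with share s gets back 4.3·s per unit contributed, so full contribution is dominant for anyone with s > 1/4.3 = 0.2326 and zero contribution is dominant for anyone below.
The shares above 0.2326 belong to Uma and Ivo, contributing 47 each; the remaining 4 contribute 0. Total contributed: 94.
The shared-resources pool pays out 4.3 × 94 = 404.20 in total (split across the unequal shares, but the aggregate is all that matters for the group sum).
The 4 free-riders keep 47 each, adding 188. Group total = 188 + 404.20 = 592.20.

592.20 hours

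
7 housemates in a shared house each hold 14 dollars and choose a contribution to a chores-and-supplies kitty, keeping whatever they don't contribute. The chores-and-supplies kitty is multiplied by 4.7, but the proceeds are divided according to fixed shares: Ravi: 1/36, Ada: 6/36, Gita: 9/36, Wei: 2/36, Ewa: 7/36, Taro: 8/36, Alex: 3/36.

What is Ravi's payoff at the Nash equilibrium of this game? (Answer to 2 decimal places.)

17.66 dollars

Each unit j contributes comes back to j as 4.7 × (j's share), so j prefers to contribute only if that share exceeds 1/4.7 = 0.2128; otherwise keeping the unit dominates.
Gita and Taro clear that bar, contributing 14 each; the remaining 5 contribute 0. Total contributed: 28.
Ravi keeps 14 and receives 4.7 × 28 × 1/36 = 3.66 from the chores-and-supplies kitty, for a payoff of 17.66.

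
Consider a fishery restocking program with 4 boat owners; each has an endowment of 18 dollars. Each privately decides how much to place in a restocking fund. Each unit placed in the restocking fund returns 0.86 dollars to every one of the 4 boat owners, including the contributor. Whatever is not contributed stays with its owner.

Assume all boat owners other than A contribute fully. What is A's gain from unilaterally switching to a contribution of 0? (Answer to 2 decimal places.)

Switching from a contribution of 18 to 0 lets A keep an extra 18 dollars, but lowers the restocking fund by 18, which costs A their own share of that drop: 0.86 × 18 = 15.48.
Net gain = 18 − 15.48 = 2.52. The private return per contributed unit (0.86) is below 1, so free-riding is indeed the best response regardless of what the others do.

2.52 dollars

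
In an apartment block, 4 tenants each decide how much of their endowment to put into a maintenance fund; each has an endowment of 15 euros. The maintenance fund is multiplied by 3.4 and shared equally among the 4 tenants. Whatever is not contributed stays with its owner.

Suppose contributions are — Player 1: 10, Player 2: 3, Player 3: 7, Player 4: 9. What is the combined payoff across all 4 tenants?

129.60 euros

Total contributed: 10 + 3 + 7 + 9 = 29; total kept: 4 × 15 − 29 = 31.
The maintenance fund pays out 3.4 × 29 = 98.60 in aggregate.
Group total = 31 + 98.60 = 129.60.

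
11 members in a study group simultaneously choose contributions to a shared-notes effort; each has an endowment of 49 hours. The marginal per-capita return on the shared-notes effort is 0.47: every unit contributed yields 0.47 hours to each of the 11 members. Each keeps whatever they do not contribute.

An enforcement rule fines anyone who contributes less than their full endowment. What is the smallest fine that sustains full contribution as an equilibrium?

25.97 hours

Given the others contribute fully, the best deviation is to contribute 0 (any partial contribution still incurs the fine and gives up units whose private return 0.47 is below 1).
Deviating from 49 to 0 saves 49 hours but forfeits the deviator's share of the drop in the shared-notes effort: 0.47 × 49 = 23.03.
So the deviation gain is 49 − 23.03 = 25.97, and the fine must be at least 25.97 hours to wipe it out.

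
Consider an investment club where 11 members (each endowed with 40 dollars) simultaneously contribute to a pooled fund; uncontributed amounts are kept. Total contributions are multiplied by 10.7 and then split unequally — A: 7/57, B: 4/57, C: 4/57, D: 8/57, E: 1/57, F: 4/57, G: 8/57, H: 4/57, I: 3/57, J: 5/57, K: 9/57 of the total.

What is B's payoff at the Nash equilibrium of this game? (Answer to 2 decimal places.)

Each unit j contributes comes back to j as 10.7 × (j's share), so j prefers to contribute only if that share exceeds 1/10.7 = 0.0935; otherwise keeping the unit dominates.
A, D, G and K clear that bar, contributing 40 each; the remaining 7 contribute 0. Total contributed: 160.
B keeps 40 and receives 10.7 × 160 × 4/57 = 120.14 from the pooled fund, for a payoff of 160.14.

160.14 dollars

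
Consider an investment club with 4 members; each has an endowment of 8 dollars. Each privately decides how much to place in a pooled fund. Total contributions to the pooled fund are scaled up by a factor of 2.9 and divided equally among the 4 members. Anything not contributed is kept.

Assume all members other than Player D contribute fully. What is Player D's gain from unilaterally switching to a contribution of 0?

Switching from a contribution of 8 to 0 lets Player D keep an extra 8 dollars, but lowers the pooled fund by 8, which costs Player D their own share of that drop: 2.9/4 × 8 = 5.80.
Net gain = 8 − 5.80 = 2.20. The private return per contributed unit (0.7250) is below 1, so free-riding is indeed the best response regardless of what the others do.

2.20 dollars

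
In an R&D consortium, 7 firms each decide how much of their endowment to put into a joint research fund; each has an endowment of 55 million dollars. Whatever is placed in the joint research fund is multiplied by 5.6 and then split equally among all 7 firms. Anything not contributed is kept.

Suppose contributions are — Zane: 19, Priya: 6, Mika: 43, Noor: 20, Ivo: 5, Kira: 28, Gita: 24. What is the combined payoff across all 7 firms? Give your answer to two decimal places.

1052.00 million dollars

Total contributed: 19 + 6 + 43 + 20 + 5 + 28 + 24 = 145; total kept: 7 × 55 − 145 = 240.
The joint research fund pays out 5.6 × 145 = 812.00 in aggregate.
Group total = 240 + 812.00 = 1052.00.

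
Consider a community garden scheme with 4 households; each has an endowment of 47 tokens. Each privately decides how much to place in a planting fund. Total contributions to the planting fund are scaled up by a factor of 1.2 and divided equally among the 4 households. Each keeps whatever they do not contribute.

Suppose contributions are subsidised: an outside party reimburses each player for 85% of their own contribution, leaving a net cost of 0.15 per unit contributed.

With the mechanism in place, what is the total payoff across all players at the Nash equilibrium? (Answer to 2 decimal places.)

Under the mechanism each unit contributed yields (1.2/4) / 0.15 = 2.0000 back to its contributor per unit of net cost, which exceeds 1, making full contribution the dominant choice for everyone.
So the Nash equilibrium is full contribution by all 4; the group earns 4 × (47 × 0.85 + 1.2 × 47) = 385.40.

385.40 tokens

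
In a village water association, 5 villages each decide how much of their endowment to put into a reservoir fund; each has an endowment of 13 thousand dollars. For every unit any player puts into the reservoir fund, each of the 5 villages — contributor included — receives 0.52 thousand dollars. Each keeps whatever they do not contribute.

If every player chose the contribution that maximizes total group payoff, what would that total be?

169.00 thousand dollars

Each contributed unit returns 2.600 to the group as a whole (0.52 to each of 5 players), which exceeds 1, so the social optimum is full contribution: group total = 2.600 × 65 = 169.00.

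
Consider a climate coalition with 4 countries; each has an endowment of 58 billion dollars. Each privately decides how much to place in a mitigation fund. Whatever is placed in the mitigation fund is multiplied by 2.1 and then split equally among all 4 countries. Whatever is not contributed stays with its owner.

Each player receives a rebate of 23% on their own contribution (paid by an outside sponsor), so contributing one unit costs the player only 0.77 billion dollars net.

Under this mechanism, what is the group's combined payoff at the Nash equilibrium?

The effective private return is (2.1/4) / 0.77 = 0.6818, which is still under 1, so the mechanism doesn't change anyone's dominant strategy: zero contribution.
At the Nash equilibrium no one contributes; group total payoff = 4 × 58 = 232.

232.00 billion dollars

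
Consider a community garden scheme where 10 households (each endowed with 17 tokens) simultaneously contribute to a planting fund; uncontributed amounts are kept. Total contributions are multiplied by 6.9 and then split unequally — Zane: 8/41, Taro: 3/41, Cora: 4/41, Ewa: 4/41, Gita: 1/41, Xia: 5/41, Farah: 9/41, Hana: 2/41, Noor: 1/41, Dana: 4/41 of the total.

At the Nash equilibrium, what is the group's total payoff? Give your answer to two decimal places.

For player j, contributing a unit is worthwhile iff 6.9 × (j's share) ≥ 1, i.e. iff j's share is at least 0.1449.
The shares above 0.1449 belong to Zane and Farah, contributing 17 each; the remaining 8 contribute 0. Total contributed: 34.
The planting fund pays out 6.9 × 34 = 234.60 in total (split across the unequal shares, but the aggregate is all that matters for the group sum).
The 8 free-riders keep 17 each, adding 136. Group total = 136 + 234.60 = 370.60.

370.60 tokens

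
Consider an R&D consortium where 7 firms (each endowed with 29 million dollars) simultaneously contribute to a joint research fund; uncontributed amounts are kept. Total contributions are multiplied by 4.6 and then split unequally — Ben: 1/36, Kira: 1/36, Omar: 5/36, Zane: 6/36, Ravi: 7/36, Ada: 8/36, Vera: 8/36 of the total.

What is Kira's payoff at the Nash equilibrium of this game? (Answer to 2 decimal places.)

36.41 million dollars

For player j, contributing a unit is worthwhile iff 4.6 × (j's share) ≥ 1, i.e. iff j's share is at least 0.2174.
The shares above 0.2174 belong to Ada and Vera, contributing 29 each; the remaining 5 contribute 0. Total contributed: 58.
Kira keeps 29 and receives 4.6 × 58 × 1/36 = 7.41 from the joint research fund, for a payoff of 36.41.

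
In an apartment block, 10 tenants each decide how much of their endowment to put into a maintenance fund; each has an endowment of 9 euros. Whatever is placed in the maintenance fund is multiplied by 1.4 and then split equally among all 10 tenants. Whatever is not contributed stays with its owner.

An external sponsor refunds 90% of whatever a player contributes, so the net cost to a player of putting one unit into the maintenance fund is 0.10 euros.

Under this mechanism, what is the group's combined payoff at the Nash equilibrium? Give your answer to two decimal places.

Under the mechanism each unit contributed yields (1.4/10) / 0.10 = 1.4000 back to its contributor per unit of net cost, which exceeds 1, making full contribution the dominant choice for everyone.
At the Nash equilibrium everyone contributes 9. Group total payoff = 10 × (9 × 0.90 + 1.4 × 9) = 207.00.

207.00 euros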